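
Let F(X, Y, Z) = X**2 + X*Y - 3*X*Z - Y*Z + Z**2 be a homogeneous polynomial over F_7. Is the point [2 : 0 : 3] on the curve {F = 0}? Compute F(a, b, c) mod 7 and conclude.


F(2,0,3) ≡ 2 (mod 7); P is NOT on the curve.

Evaluate F(2, 0, 3) term-by-term (mod 7).
  X**2 ↦ 1·4·1·1 = 4
  X*Y ↦ 1·2·0·1 = 0
  -3*X*Z ↦ -3·2·1·3 = -18
  -Y*Z ↦ -1·1·0·3 = 0
  Z**2 ↦ 1·1·1·9 = 9
Sum: F(2, 0, 3) = (4) + (0) + (-18) + (0) + (9) = -5.
Reducing mod 7: -5 ≡ 2 (mod 7).
Since F(a, b, c) ≡ 2 ≠ 0 (mod 7), P does NOT lie on the curve.


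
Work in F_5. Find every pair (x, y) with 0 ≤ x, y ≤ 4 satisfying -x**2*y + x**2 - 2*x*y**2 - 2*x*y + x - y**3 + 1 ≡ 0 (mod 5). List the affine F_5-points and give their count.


Affine F_5-points: {(0, 1), (1, 4), (2, 3), (4, 3)}; count = 4.

For each of the 25 pairs (x, y) ∈ F_5², evaluate f(x, y) mod 5. Record the zeros.
  x = 0: [0↦1, 1↦0, 2↦3, 3↦4, 4↦2]  zeros at y ∈ {1}
  x = 1: [0↦3, 1↦2, 2↦1, 3↦4, 4↦0]  zeros at y ∈ {4}
  x = 2: [0↦2, 1↦4, 2↦2, 3↦0, 4↦2]  zeros at y ∈ {3}
  x = 3: [0↦3, 1↦1, 2↦1, 3↦2, 4↦3]  zeros at y ∈ ∅
  x = 4: [0↦1, 1↦3, 2↦3, 3↦0, 4↦3]  zeros at y ∈ {3}
Collecting zeros: affine points = {(0, 1), (1, 4), (2, 3), (4, 3)}.
Total count |C(F_5)_aff| = 4.


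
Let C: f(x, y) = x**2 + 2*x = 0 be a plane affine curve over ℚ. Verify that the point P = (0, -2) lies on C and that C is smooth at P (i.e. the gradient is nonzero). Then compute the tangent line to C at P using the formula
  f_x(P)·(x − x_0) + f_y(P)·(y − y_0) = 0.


Tangent line at P: 2*x = 0.

Step 1: f(0, -2) = 0, so P lies on C.
Step 2: partial derivatives
  f_x(x, y) = 2*x + 2, f_y(x, y) = 0.
  f_x(P) = 2, f_y(P) = 0 (gradient nonzero, so P is smooth).
Step 3: tangent line at P: 2·(x − 0) + 0·(y − -2) = 0.
Expanding: 2*x = 0.


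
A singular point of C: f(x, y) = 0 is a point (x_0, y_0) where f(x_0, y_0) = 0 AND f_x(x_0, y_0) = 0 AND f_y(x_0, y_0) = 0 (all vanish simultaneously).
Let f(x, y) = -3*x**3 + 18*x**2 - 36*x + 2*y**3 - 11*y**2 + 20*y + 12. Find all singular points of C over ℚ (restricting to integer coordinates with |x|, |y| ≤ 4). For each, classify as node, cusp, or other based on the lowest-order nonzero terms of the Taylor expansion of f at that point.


Singular points: {(2, 2)}; classification: cusp.

Compute partial derivatives:
  f_x = -9*x**2 + 36*x - 36.
  f_y = 6*y**2 - 22*y + 20.
Scan x_0 ∈ {−4, ..., 4}. For each x_0, f_y(x_0, y) is a polynomial in y; find its integer roots y ∈ {−4, ..., 4}, then test f_x and f at those candidates.
  x = -4: f_y(-4, y) = 6*y**2 - 22*y + 20; vanishes at y ∈ {2}. (-4, 2): f_x = -324 ≠ 0.
  x = -3: f_y(-3, y) = 6*y**2 - 22*y + 20; vanishes at y ∈ {2}. (-3, 2): f_x = -225 ≠ 0.
  x = -2: f_y(-2, y) = 6*y**2 - 22*y + 20; vanishes at y ∈ {2}. (-2, 2): f_x = -144 ≠ 0.
  x = -1: f_y(-1, y) = 6*y**2 - 22*y + 20; vanishes at y ∈ {2}. (-1, 2): f_x = -81 ≠ 0.
  x = 0: f_y(0, y) = 6*y**2 - 22*y + 20; vanishes at y ∈ {2}. (0, 2): f_x = -36 ≠ 0.
  x = 1: f_y(1, y) = 6*y**2 - 22*y + 20; vanishes at y ∈ {2}. (1, 2): f_x = -9 ≠ 0.
  x = 2: f_y(2, y) = 6*y**2 - 22*y + 20; vanishes at y ∈ {2}. (2, 2): f_x = 0, f = 0 — SINGULAR.
  x = 3: f_y(3, y) = 6*y**2 - 22*y + 20; vanishes at y ∈ {2}. (3, 2): f_x = -9 ≠ 0.
  x = 4: f_y(4, y) = 6*y**2 - 22*y + 20; vanishes at y ∈ {2}. (4, 2): f_x = -36 ≠ 0.
Only singular point on the grid: (2, 2).
Classify: substitute x = 2 + u, y = 2 + v and expand: f = -3*u**3 + 2*v**3 + v**2.
No constant or linear terms (consistent with a singular point). Quadratic part: v**2. Cubic part: -3*u**3 + 2*v**3.
The quadratic part v**2 is a perfect square, so there is a single (double) tangent line v = 0, i.e. y = 2. Restricting the cubic part to that line (v = 0) leaves -3*u**3 ≠ 0, so f is not divisible by v and the branch is v² ≈ 3*u**3 to lowest order — this is a cusp.
Classification: cusp.


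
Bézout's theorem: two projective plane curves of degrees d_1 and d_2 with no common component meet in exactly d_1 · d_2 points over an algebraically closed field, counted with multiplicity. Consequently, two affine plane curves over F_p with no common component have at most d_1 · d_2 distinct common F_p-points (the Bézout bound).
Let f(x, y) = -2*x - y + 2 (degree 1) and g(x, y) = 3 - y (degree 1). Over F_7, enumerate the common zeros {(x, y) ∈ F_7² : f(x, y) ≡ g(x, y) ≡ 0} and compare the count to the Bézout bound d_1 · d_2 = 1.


Common zeros: {(3, 3)}; count = 1; Bézout bound = 1.

deg(f) = 1, deg(g) = 1, so Bézout bound = 1.
Scan x ∈ F_7. For each x, list the y ∈ F_7 with f(x, y) ≡ 0 and those with g(x, y) ≡ 0 (mod 7); the common zeros in that column are the intersection.
  x = 0: f ≡ 0 at y ∈ {2}; g ≡ 0 at y ∈ {3}; common: ∅.
  x = 1: f ≡ 0 at y ∈ {0}; g ≡ 0 at y ∈ {3}; common: ∅.
  x = 2: f ≡ 0 at y ∈ {5}; g ≡ 0 at y ∈ {3}; common: ∅.
  x = 3: f ≡ 0 at y ∈ {3}; g ≡ 0 at y ∈ {3}; common: {3}.
  x = 4: f ≡ 0 at y ∈ {1}; g ≡ 0 at y ∈ {3}; common: ∅.
  x = 5: f ≡ 0 at y ∈ {6}; g ≡ 0 at y ∈ {3}; common: ∅.
  x = 6: f ≡ 0 at y ∈ {4}; g ≡ 0 at y ∈ {3}; common: ∅.
Collecting: common zeros = {(3, 3)}, so the count is 1.
Comparison with the Bézout bound: 1 ≤ 1 = deg(f)·deg(g), as expected for curves with no common component (the bound is attained).


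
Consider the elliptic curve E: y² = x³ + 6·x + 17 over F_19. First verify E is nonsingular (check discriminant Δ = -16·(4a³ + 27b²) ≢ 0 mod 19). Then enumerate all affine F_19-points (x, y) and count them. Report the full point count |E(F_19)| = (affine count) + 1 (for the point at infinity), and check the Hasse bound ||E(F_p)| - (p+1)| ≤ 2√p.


Affine points = {(0, 6), (0, 13), (1, 9), (1, 10), (3, 9), (3, 10), (5, 1), (5, 18), (8, 8), (8, 11), (15, 9), (15, 10), (17, 4), (17, 15)}; affine count = 14; |E(F_19)| = 15.

Discriminant check: Δ ∝ 4a³ + 27b² = 4·6³ + 27·17² = 4·216 + 27·289 ≡ 3 (mod 19). Nonzero ⇒ E is nonsingular.
For each x ∈ F_19, compute rhs = x³ + 6·x + 17 mod 19, then count y ∈ F_19 with y² ≡ rhs.
  x = 0: rhs = 17, matching y values: 6, 13 (2 points).
  x = 1: rhs = 5, matching y values: 9, 10 (2 points).
  x = 2: rhs = 18, matching y values: none (0 points).
  x = 3: rhs = 5, matching y values: 9, 10 (2 points).
  x = 4: rhs = 10, matching y values: none (0 points).
  x = 5: rhs = 1, matching y values: 1, 18 (2 points).
  x = 6: rhs = 3, matching y values: none (0 points).
  x = 7: rhs = 3, matching y values: none (0 points).
  x = 8: rhs = 7, matching y values: 8, 11 (2 points).
  x = 9: rhs = 2, matching y values: none (0 points).
  x = 10: rhs = 13, matching y values: none (0 points).
  x = 11: rhs = 8, matching y values: none (0 points).
  x = 12: rhs = 12, matching y values: none (0 points).
  x = 13: rhs = 12, matching y values: none (0 points).
  x = 14: rhs = 14, matching y values: none (0 points).
  x = 15: rhs = 5, matching y values: 9, 10 (2 points).
  x = 16: rhs = 10, matching y values: none (0 points).
  x = 17: rhs = 16, matching y values: 4, 15 (2 points).
  x = 18: rhs = 10, matching y values: none (0 points).
Total affine count: 14.
Full point count |E(F_19)| = 14 + 1 = 15.
Hasse bound: |15 − (19+1)| = |-5| = 5 ≤ 2√19 ≈ 8.7178 ✓.


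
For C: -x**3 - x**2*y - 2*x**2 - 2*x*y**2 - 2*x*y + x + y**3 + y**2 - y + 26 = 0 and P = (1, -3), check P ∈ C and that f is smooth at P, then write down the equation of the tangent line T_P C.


Tangent line at P: -12*x + 29*y + 99 = 0.

Step 1: f(1, -3) = 0, so P lies on C.
Step 2: partial derivatives
  f_x(x, y) = -3*x**2 - 2*x*y - 4*x - 2*y**2 - 2*y + 1, f_y(x, y) = -x**2 - 4*x*y - 2*x + 3*y**2 + 2*y - 1.
  f_x(P) = -12, f_y(P) = 29 (gradient nonzero, so P is smooth).
Step 3: tangent line at P: -12·(x − 1) + 29·(y − -3) = 0.
Expanding: -12*x + 29*y + 99 = 0.


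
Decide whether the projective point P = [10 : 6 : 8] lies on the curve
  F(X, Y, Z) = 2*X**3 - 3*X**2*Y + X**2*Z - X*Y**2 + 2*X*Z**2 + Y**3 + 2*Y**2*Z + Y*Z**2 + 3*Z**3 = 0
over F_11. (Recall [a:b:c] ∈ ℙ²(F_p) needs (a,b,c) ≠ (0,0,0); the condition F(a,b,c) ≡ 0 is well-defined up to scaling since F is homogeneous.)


F(10,6,8) ≡ 1 (mod 11); P is NOT on the curve.

Evaluate F(10, 6, 8) term-by-term (mod 11).
  2*X**3 ↦ 2·1000·1·1 = 2000
  -3*X**2*Y ↦ -3·100·6·1 = -1800
  X**2*Z ↦ 1·100·1·8 = 800
  -X*Y**2 ↦ -1·10·36·1 = -360
  2*X*Z**2 ↦ 2·10·1·64 = 1280
  Y**3 ↦ 1·1·216·1 = 216
  2*Y**2*Z ↦ 2·1·36·8 = 576
  Y*Z**2 ↦ 1·1·6·64 = 384
  3*Z**3 ↦ 3·1·1·512 = 1536
Sum: F(10, 6, 8) = (2000) + (-1800) + (800) + (-360) + (1280) + (216) + (576) + (384) + (1536) = 4632.
Reducing mod 11: 4632 ≡ 1 (mod 11).
Since F(a, b, c) ≡ 1 ≠ 0 (mod 11), P does NOT lie on the curve.


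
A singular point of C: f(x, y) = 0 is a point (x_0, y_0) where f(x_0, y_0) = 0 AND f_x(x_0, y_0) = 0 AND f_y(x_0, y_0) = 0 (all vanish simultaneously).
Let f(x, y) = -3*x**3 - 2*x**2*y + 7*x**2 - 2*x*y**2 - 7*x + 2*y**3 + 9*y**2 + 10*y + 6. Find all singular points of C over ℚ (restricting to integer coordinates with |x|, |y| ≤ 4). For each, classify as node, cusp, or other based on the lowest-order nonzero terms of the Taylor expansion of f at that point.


Singular points: {(1, -1)}; classification: cusp.

Compute partial derivatives:
  f_x = -9*x**2 - 4*x*y + 14*x - 2*y**2 - 7.
  f_y = -2*x**2 - 4*x*y + 6*y**2 + 18*y + 10.
Scan x_0 ∈ {−4, ..., 4}. For each x_0, f_y(x_0, y) is a polynomial in y; find its integer roots y ∈ {−4, ..., 4}, then test f_x and f at those candidates.
  x = -4: f_y(-4, y) = 6*y**2 + 34*y - 22; no integer root y with |y| ≤ 4.
  x = -3: f_y(-3, y) = 6*y**2 + 30*y - 8; no integer root y with |y| ≤ 4.
  x = -2: f_y(-2, y) = 6*y**2 + 26*y + 2; no integer root y with |y| ≤ 4.
  x = -1: f_y(-1, y) = 6*y**2 + 22*y + 8; no integer root y with |y| ≤ 4.
  x = 0: f_y(0, y) = 6*y**2 + 18*y + 10; no integer root y with |y| ≤ 4.
  x = 1: f_y(1, y) = 6*y**2 + 14*y + 8; vanishes at y ∈ {-1}. (1, -1): f_x = 0, f = 0 — SINGULAR.
  x = 2: f_y(2, y) = 6*y**2 + 10*y + 2; no integer root y with |y| ≤ 4.
  x = 3: f_y(3, y) = 6*y**2 + 6*y - 8; no integer root y with |y| ≤ 4.
  x = 4: f_y(4, y) = 6*y**2 + 2*y - 22; no integer root y with |y| ≤ 4.
Only singular point on the grid: (1, -1).
Classify: substitute x = 1 + u, y = -1 + v and expand: f = -3*u**3 - 2*u**2*v - 2*u*v**2 + 2*v**3 + v**2.
No constant or linear terms (consistent with a singular point). Quadratic part: v**2. Cubic part: -3*u**3 - 2*u**2*v - 2*u*v**2 + 2*v**3.
The quadratic part v**2 is a perfect square, so there is a single (double) tangent line v = 0, i.e. y = -1. Restricting the cubic part to that line (v = 0) leaves -3*u**3 ≠ 0, so f is not divisible by v and the branch is v² ≈ 3*u**3 to lowest order — this is a cusp.
Classification: cusp.


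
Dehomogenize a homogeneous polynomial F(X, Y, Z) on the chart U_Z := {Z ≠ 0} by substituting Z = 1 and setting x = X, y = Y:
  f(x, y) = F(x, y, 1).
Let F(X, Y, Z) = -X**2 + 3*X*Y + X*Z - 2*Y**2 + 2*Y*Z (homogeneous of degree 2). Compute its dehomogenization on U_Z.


f(x, y) = -x**2 + 3*x*y + x - 2*y**2 + 2*y

On U_Z we set Z = 1. Each monomial c·X^i·Y^j·Z^k in F becomes c·x^i·y^j·1^k = c·x^i·y^j.
Substituting Z = 1: F(X, Y, 1) = -x**2 + 3*x*y + x - 2*y**2 + 2*y.
Note: deg(f) ≤ deg(F) = 2; strict inequality happens when F is divisible by Z (lost terms).


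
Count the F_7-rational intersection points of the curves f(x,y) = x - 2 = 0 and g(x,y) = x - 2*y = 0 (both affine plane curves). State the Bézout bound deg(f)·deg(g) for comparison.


Common zeros: {(2, 1)}; count = 1; Bézout bound = 1.

deg(f) = 1, deg(g) = 1, so Bézout bound = 1.
Scan x ∈ F_7. For each x, list the y ∈ F_7 with f(x, y) ≡ 0 and those with g(x, y) ≡ 0 (mod 7); the common zeros in that column are the intersection.
  x = 0: f ≡ 0 at y ∈ ∅; g ≡ 0 at y ∈ {0}; common: ∅.
  x = 1: f ≡ 0 at y ∈ ∅; g ≡ 0 at y ∈ {4}; common: ∅.
  x = 2: f ≡ 0 at y ∈ {0, 1, 2, 3, 4, 5, 6}; g ≡ 0 at y ∈ {1}; common: {1}.
  x = 3: f ≡ 0 at y ∈ ∅; g ≡ 0 at y ∈ {5}; common: ∅.
  x = 4: f ≡ 0 at y ∈ ∅; g ≡ 0 at y ∈ {2}; common: ∅.
  x = 5: f ≡ 0 at y ∈ ∅; g ≡ 0 at y ∈ {6}; common: ∅.
  x = 6: f ≡ 0 at y ∈ ∅; g ≡ 0 at y ∈ {3}; common: ∅.
Collecting: common zeros = {(2, 1)}, so the count is 1.
Comparison with the Bézout bound: 1 ≤ 1 = deg(f)·deg(g), as expected for curves with no common component (the bound is attained).


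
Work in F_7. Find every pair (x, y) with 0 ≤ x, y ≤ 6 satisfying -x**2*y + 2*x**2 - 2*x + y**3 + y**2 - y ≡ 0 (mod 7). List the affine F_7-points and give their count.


Affine F_7-points: {(0, 0), (1, 0), (1, 1), (1, 5), (3, 5), (5, 2)}; count = 6.

For each of the 49 pairs (x, y) ∈ F_7², evaluate f(x, y) mod 7. Record the zeros.
  x = 0: [0↦0, 1↦1, 2↦3, 3↦5, 4↦6, 5↦5, 6↦1]  zeros at y ∈ {0}
  x = 1: [0↦0, 1↦0, 2↦1, 3↦2, 4↦2, 5↦0, 6↦2]  zeros at y ∈ {0, 1, 5}
  x = 2: [0↦4, 1↦1, 2↦6, 3↦4, 4↦1, 5↦3, 6↦2]  zeros at y ∈ ∅
  x = 3: [0↦5, 1↦4, 2↦4, 3↦4, 4↦3, 5↦0, 6↦1]  zeros at y ∈ {5}
  x = 4: [0↦3, 1↦2, 2↦2, 3↦2, 4↦1, 5↦5, 6↦6]  zeros at y ∈ ∅
  x = 5: [0↦5, 1↦2, 2↦0, 3↦5, 4↦2, 5↦4, 6↦3]  zeros at y ∈ {2}
  x = 6: [0↦4, 1↦4, 2↦5, 3↦6, 4↦6, 5↦4, 6↦6]  zeros at y ∈ ∅
Collecting zeros: affine points = {(0, 0), (1, 0), (1, 1), (1, 5), (3, 5), (5, 2)}.
Total count |C(F_7)_aff| = 6.


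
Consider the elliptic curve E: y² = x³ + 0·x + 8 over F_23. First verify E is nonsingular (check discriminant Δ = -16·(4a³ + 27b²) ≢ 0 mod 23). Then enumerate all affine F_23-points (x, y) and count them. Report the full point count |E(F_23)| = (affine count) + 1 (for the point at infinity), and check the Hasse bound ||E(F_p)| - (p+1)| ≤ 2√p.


Affine points = {(0, 10), (0, 13), (1, 3), (1, 20), (2, 4), (2, 19), (3, 9), (3, 14), (4, 7), (4, 16), (5, 8), (5, 15), (7, 11), (7, 12), (9, 1), (9, 22), (15, 5), (15, 18), (19, 6), (19, 17), (20, 2), (20, 21), (21, 0)}; affine count = 23; |E(F_23)| = 24.

Discriminant check: Δ ∝ 4a³ + 27b² = 4·0³ + 27·8² = 4·0 + 27·64 ≡ 3 (mod 23). Nonzero ⇒ E is nonsingular.
For each x ∈ F_23, compute rhs = x³ + 0·x + 8 mod 23, then count y ∈ F_23 with y² ≡ rhs.
  x = 0: rhs = 8, matching y values: 10, 13 (2 points).
  x = 1: rhs = 9, matching y values: 3, 20 (2 points).
  x = 2: rhs = 16, matching y values: 4, 19 (2 points).
  x = 3: rhs = 12, matching y values: 9, 14 (2 points).
  x = 4: rhs = 3, matching y values: 7, 16 (2 points).
  x = 5: rhs = 18, matching y values: 8, 15 (2 points).
  x = 6: rhs = 17, matching y values: none (0 points).
  x = 7: rhs = 6, matching y values: 11, 12 (2 points).
  x = 8: rhs = 14, matching y values: none (0 points).
  x = 9: rhs = 1, matching y values: 1, 22 (2 points).
  x = 10: rhs = 19, matching y values: none (0 points).
  x = 11: rhs = 5, matching y values: none (0 points).
  x = 12: rhs = 11, matching y values: none (0 points).
  x = 13: rhs = 20, matching y values: none (0 points).
  x = 14: rhs = 15, matching y values: none (0 points).
  x = 15: rhs = 2, matching y values: 5, 18 (2 points).
  x = 16: rhs = 10, matching y values: none (0 points).
  x = 17: rhs = 22, matching y values: none (0 points).
  x = 18: rhs = 21, matching y values: none (0 points).
  x = 19: rhs = 13, matching y values: 6, 17 (2 points).
  x = 20: rhs = 4, matching y values: 2, 21 (2 points).
  x = 21: rhs = 0, matching y values: 0 (1 points).
  x = 22: rhs = 7, matching y values: none (0 points).
Total affine count: 23.
Full point count |E(F_23)| = 23 + 1 = 24.
Hasse bound: |24 − (23+1)| = |0| = 0 ≤ 2√23 ≈ 9.5917 ✓.


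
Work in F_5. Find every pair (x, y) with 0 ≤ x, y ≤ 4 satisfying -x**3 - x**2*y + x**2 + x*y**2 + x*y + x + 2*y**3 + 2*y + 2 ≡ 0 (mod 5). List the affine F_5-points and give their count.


Affine F_5-points: {(1, 4), (2, 0), (2, 4), (4, 2), (4, 4)}; count = 5.

For each of the 25 pairs (x, y) ∈ F_5², evaluate f(x, y) mod 5. Record the zeros.
  x = 0: [0↦2, 1↦1, 2↦2, 3↦2, 4↦3]  zeros at y ∈ ∅
  x = 1: [0↦3, 1↦3, 2↦2, 3↦2, 4↦0]  zeros at y ∈ {4}
  x = 2: [0↦0, 1↦4, 2↦4, 3↦2, 4↦0]  zeros at y ∈ {0, 4}
  x = 3: [0↦2, 1↦3, 2↦2, 3↦1, 4↦2]  zeros at y ∈ ∅
  x = 4: [0↦3, 1↦4, 2↦0, 3↦3, 4↦0]  zeros at y ∈ {2, 4}
Collecting zeros: affine points = {(1, 4), (2, 0), (2, 4), (4, 2), (4, 4)}.
Total count |C(F_5)_aff| = 5.


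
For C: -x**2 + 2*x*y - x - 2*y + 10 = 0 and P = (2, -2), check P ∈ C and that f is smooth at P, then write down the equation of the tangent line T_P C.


Tangent line at P: -9*x + 2*y + 22 = 0.

Step 1: f(2, -2) = 0, so P lies on C.
Step 2: partial derivatives
  f_x(x, y) = -2*x + 2*y - 1, f_y(x, y) = 2*x - 2.
  f_x(P) = -9, f_y(P) = 2 (gradient nonzero, so P is smooth).
Step 3: tangent line at P: -9·(x − 2) + 2·(y − -2) = 0.
Expanding: -9*x + 2*y + 22 = 0.


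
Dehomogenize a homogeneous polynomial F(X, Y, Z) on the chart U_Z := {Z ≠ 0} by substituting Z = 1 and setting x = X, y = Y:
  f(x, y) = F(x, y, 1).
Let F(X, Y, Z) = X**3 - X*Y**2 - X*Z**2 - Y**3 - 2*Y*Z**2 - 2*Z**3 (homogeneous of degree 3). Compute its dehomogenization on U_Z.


f(x, y) = x**3 - x*y**2 - x - y**3 - 2*y - 2

On U_Z we set Z = 1. Each monomial c·X^i·Y^j·Z^k in F becomes c·x^i·y^j·1^k = c·x^i·y^j.
Substituting Z = 1: F(X, Y, 1) = x**3 - x*y**2 - x - y**3 - 2*y - 2.
Note: deg(f) ≤ deg(F) = 3; strict inequality happens when F is divisible by Z (lost terms).


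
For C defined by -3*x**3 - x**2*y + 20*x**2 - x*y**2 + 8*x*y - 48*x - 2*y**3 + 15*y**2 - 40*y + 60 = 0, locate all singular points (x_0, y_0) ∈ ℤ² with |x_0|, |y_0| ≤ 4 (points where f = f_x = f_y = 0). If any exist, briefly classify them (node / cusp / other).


Singular points: {(2, 2)}; classification: cusp.

Compute partial derivatives:
  f_x = -9*x**2 - 2*x*y + 40*x - y**2 + 8*y - 48.
  f_y = -x**2 - 2*x*y + 8*x - 6*y**2 + 30*y - 40.
Scan x_0 ∈ {−4, ..., 4}. For each x_0, f_y(x_0, y) is a polynomial in y; find its integer roots y ∈ {−4, ..., 4}, then test f_x and f at those candidates.
  x = -4: f_y(-4, y) = -6*y**2 + 38*y - 88; no integer root y with |y| ≤ 4.
  x = -3: f_y(-3, y) = -6*y**2 + 36*y - 73; no integer root y with |y| ≤ 4.
  x = -2: f_y(-2, y) = -6*y**2 + 34*y - 60; no integer root y with |y| ≤ 4.
  x = -1: f_y(-1, y) = -6*y**2 + 32*y - 49; no integer root y with |y| ≤ 4.
  x = 0: f_y(0, y) = -6*y**2 + 30*y - 40; no integer root y with |y| ≤ 4.
  x = 1: f_y(1, y) = -6*y**2 + 28*y - 33; no integer root y with |y| ≤ 4.
  x = 2: f_y(2, y) = -6*y**2 + 26*y - 28; vanishes at y ∈ {2}. (2, 2): f_x = 0, f = 0 — SINGULAR.
  x = 3: f_y(3, y) = -6*y**2 + 24*y - 25; no integer root y with |y| ≤ 4.
  x = 4: f_y(4, y) = -6*y**2 + 22*y - 24; no integer root y with |y| ≤ 4.
Only singular point on the grid: (2, 2).
Classify: substitute x = 2 + u, y = 2 + v and expand: f = -3*u**3 - u**2*v - u*v**2 - 2*v**3 + v**2.
No constant or linear terms (consistent with a singular point). Quadratic part: v**2. Cubic part: -3*u**3 - u**2*v - u*v**2 - 2*v**3.
The quadratic part v**2 is a perfect square, so there is a single (double) tangent line v = 0, i.e. y = 2. Restricting the cubic part to that line (v = 0) leaves -3*u**3 ≠ 0, so f is not divisible by v and the branch is v² ≈ 3*u**3 to lowest order — this is a cusp.
Classification: cusp.


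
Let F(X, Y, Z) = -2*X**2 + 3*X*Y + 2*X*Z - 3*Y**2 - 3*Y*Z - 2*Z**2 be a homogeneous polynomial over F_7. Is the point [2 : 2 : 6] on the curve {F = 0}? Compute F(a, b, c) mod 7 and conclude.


F(2,2,6) ≡ 6 (mod 7); P is NOT on the curve.

Evaluate F(2, 2, 6) term-by-term (mod 7).
  -2*X**2 ↦ -2·4·1·1 = -8
  3*X*Y ↦ 3·2·2·1 = 12
  2*X*Z ↦ 2·2·1·6 = 24
  -3*Y**2 ↦ -3·1·4·1 = -12
  -3*Y*Z ↦ -3·1·2·6 = -36
  -2*Z**2 ↦ -2·1·1·36 = -72
Sum: F(2, 2, 6) = (-8) + (12) + (24) + (-12) + (-36) + (-72) = -92.
Reducing mod 7: -92 ≡ 6 (mod 7).
Since F(a, b, c) ≡ 6 ≠ 0 (mod 7), P does NOT lie on the curve.


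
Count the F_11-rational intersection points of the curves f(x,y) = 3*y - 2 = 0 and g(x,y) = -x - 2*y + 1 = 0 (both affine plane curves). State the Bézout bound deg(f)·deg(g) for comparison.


Common zeros: {(7, 8)}; count = 1; Bézout bound = 1.

deg(f) = 1, deg(g) = 1, so Bézout bound = 1.
Scan x ∈ F_11. For each x, list the y ∈ F_11 with f(x, y) ≡ 0 and those with g(x, y) ≡ 0 (mod 11); the common zeros in that column are the intersection.
  x = 0: f ≡ 0 at y ∈ {8}; g ≡ 0 at y ∈ {6}; common: ∅.
  x = 1: f ≡ 0 at y ∈ {8}; g ≡ 0 at y ∈ {0}; common: ∅.
  x = 2: f ≡ 0 at y ∈ {8}; g ≡ 0 at y ∈ {5}; common: ∅.
  x = 3: f ≡ 0 at y ∈ {8}; g ≡ 0 at y ∈ {10}; common: ∅.
  x = 4: f ≡ 0 at y ∈ {8}; g ≡ 0 at y ∈ {4}; common: ∅.
  x = 5: f ≡ 0 at y ∈ {8}; g ≡ 0 at y ∈ {9}; common: ∅.
  x = 6: f ≡ 0 at y ∈ {8}; g ≡ 0 at y ∈ {3}; common: ∅.
  x = 7: f ≡ 0 at y ∈ {8}; g ≡ 0 at y ∈ {8}; common: {8}.
  x = 8: f ≡ 0 at y ∈ {8}; g ≡ 0 at y ∈ {2}; common: ∅.
  x = 9: f ≡ 0 at y ∈ {8}; g ≡ 0 at y ∈ {7}; common: ∅.
  x = 10: f ≡ 0 at y ∈ {8}; g ≡ 0 at y ∈ {1}; common: ∅.
Collecting: common zeros = {(7, 8)}, so the count is 1.
Comparison with the Bézout bound: 1 ≤ 1 = deg(f)·deg(g), as expected for curves with no common component (the bound is attained).


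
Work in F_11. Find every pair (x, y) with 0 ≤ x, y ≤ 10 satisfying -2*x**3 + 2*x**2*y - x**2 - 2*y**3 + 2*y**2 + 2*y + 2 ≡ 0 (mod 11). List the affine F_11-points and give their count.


Affine F_11-points: {(0, 7), (0, 9), (1, 7), (3, 4), (3, 9), (3, 10), (6, 8), (7, 4), (9, 6), (10, 4)}; count = 10.

For each of the 121 pairs (x, y) ∈ F_11², evaluate f(x, y) mod 11. Record the zeros.
  x = 0: [0↦2, 1↦4, 2↦9, 3↦5, 4↦2, 5↦10, 6↦6, 7↦0, 8↦2, 9↦0, 10↦4]  zeros at y ∈ {7, 9}
  x = 1: [0↦10, 1↦3, 2↦10, 3↦8, 4↦7, 5↦6, 6↦4, 7↦0, 8↦4, 9↦4, 10↦10]  zeros at y ∈ {7}
  x = 2: [0↦4, 1↦3, 2↦5, 3↦9, 4↦3, 5↦8, 6↦1, 7↦3, 8↦2, 9↦8, 10↦9]  zeros at y ∈ ∅
  x = 3: [0↦5, 1↦3, 2↦4, 3↦7, 4↦0, 5↦4, 6↦7, 7↦8, 8↦6, 9↦0, 10↦0]  zeros at y ∈ {4, 9, 10}
  x = 4: [0↦1, 1↦2, 2↦6, 3↦1, 4↦8, 5↦4, 6↦10, 7↦3, 8↦4, 9↦1, 10↦4]  zeros at y ∈ ∅
  x = 5: [0↦2, 1↦10, 2↦10, 3↦1, 4↦4, 5↦7, 6↦9, 7↦9, 8↦6, 9↦10, 10↦9]  zeros at y ∈ ∅
  x = 6: [0↦7, 1↦4, 2↦4, 3↦6, 4↦9, 5↦1, 6↦3, 7↦3, 8↦0, 9↦4, 10↦3]  zeros at y ∈ {8}
  x = 7: [0↦4, 1↦5, 2↦9, 3↦4, 4↦0, 5↦7, 6↦2, 7↦6, 8↦7, 9↦4, 10↦7]  zeros at y ∈ {4}
  x = 8: [0↦3, 1↦1, 2↦2, 3↦5, 4↦9, 5↦2, 6↦5, 7↦6, 8↦4, 9↦9, 10↦9]  zeros at y ∈ ∅
  x = 9: [0↦3, 1↦2, 2↦4, 3↦8, 4↦2, 5↦7, 6↦0, 7↦2, 8↦1, 9↦7, 10↦8]  zeros at y ∈ {6}
  x = 10: [0↦3, 1↦7, 2↦3, 3↦1, 4↦0, 5↦10, 6↦8, 7↦4, 8↦8, 9↦8, 10↦3]  zeros at y ∈ {4}
Collecting zeros: affine points = {(0, 7), (0, 9), (1, 7), (3, 4), (3, 9), (3, 10), (6, 8), (7, 4), (9, 6), (10, 4)}.
Total count |C(F_11)_aff| = 10.


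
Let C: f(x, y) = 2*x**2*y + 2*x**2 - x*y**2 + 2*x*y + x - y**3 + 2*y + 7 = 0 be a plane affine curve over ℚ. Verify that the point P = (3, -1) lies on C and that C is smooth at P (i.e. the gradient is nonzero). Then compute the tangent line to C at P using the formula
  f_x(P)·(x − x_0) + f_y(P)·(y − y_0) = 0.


Tangent line at P: -2*x + 29*y + 35 = 0.

Step 1: f(3, -1) = 0, so P lies on C.
Step 2: partial derivatives
  f_x(x, y) = 4*x*y + 4*x - y**2 + 2*y + 1, f_y(x, y) = 2*x**2 - 2*x*y + 2*x - 3*y**2 + 2.
  f_x(P) = -2, f_y(P) = 29 (gradient nonzero, so P is smooth).
Step 3: tangent line at P: -2·(x − 3) + 29·(y − -1) = 0.
Expanding: -2*x + 29*y + 35 = 0.


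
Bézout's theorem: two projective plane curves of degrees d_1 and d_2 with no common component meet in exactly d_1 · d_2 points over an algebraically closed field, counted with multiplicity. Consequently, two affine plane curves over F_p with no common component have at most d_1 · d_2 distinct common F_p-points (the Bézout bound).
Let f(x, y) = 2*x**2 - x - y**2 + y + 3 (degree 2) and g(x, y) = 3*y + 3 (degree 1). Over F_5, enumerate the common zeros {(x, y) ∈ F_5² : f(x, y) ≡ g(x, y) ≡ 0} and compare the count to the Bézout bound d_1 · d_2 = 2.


Common zeros: ∅; count = 0; Bézout bound = 2.

deg(f) = 2, deg(g) = 1, so Bézout bound = 2.
Scan x ∈ F_5. For each x, list the y ∈ F_5 with f(x, y) ≡ 0 and those with g(x, y) ≡ 0 (mod 5); the common zeros in that column are the intersection.
  x = 0: f ≡ 0 at y ∈ ∅; g ≡ 0 at y ∈ {4}; common: ∅.
  x = 1: f ≡ 0 at y ∈ ∅; g ≡ 0 at y ∈ {4}; common: ∅.
  x = 2: f ≡ 0 at y ∈ ∅; g ≡ 0 at y ∈ {4}; common: ∅.
  x = 3: f ≡ 0 at y ∈ ∅; g ≡ 0 at y ∈ {4}; common: ∅.
  x = 4: f ≡ 0 at y ∈ {3}; g ≡ 0 at y ∈ {4}; common: ∅.
Collecting: common zeros = ∅, so the count is 0.
Comparison with the Bézout bound: 0 ≤ 2 = deg(f)·deg(g), as expected for curves with no common component (the affine F_5-count falls short of the bound because intersections may lie at infinity, over extension fields, or carry multiplicity).


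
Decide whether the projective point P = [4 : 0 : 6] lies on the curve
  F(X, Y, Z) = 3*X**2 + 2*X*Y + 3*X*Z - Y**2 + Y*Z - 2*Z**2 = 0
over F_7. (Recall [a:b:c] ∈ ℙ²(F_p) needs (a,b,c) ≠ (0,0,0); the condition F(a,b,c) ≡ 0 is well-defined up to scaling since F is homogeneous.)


F(4,0,6) ≡ 6 (mod 7); P is NOT on the curve.

Evaluate F(4, 0, 6) term-by-term (mod 7).
  3*X**2 ↦ 3·16·1·1 = 48
  2*X*Y ↦ 2·4·0·1 = 0
  3*X*Z ↦ 3·4·1·6 = 72
  -Y**2 ↦ -1·1·0·1 = 0
  Y*Z ↦ 1·1·0·6 = 0
  -2*Z**2 ↦ -2·1·1·36 = -72
Sum: F(4, 0, 6) = (48) + (0) + (72) + (0) + (0) + (-72) = 48.
Reducing mod 7: 48 ≡ 6 (mod 7).
Since F(a, b, c) ≡ 6 ≠ 0 (mod 7), P does NOT lie on the curve.


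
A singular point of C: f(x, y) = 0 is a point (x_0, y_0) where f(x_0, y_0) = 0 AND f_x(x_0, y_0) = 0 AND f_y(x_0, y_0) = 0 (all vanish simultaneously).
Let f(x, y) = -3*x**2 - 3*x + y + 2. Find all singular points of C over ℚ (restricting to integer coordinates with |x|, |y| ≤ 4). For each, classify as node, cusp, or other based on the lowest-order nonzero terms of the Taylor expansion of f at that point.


No singular points in the scanned grid; C is smooth there.

Compute partial derivatives:
  f_x = -6*x - 3.
  f_y = 1.
f_y = 1 is a nonzero constant, so f_y never vanishes: no point (x, y) can satisfy f = f_x = f_y = 0. In particular no (x, y) ∈ {−4, ..., 4}² is singular; the curve is smooth.


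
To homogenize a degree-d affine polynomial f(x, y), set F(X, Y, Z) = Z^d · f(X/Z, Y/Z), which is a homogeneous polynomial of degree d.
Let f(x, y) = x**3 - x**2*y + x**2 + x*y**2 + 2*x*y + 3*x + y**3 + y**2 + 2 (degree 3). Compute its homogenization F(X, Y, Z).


F(X, Y, Z) = X**3 - X**2*Y + X**2*Z + X*Y**2 + 2*X*Y*Z + 3*X*Z**2 + Y**3 + Y**2*Z + 2*Z**3

deg(f) = 3.
Substitute x = X/Z, y = Y/Z into f, then multiply by Z^3.
  monomial 1·x^3·y^0 ↦ 1·X^3·Y^0·Z^0.
  monomial -1·x^2·y^1 ↦ -1·X^2·Y^1·Z^0.
  monomial 1·x^2·y^0 ↦ 1·X^2·Y^0·Z^1.
  monomial 1·x^1·y^2 ↦ 1·X^1·Y^2·Z^0.
  monomial 2·x^1·y^1 ↦ 2·X^1·Y^1·Z^1.
  monomial 3·x^1·y^0 ↦ 3·X^1·Y^0·Z^2.
  monomial 1·x^0·y^3 ↦ 1·X^0·Y^3·Z^0.
  monomial 1·x^0·y^2 ↦ 1·X^0·Y^2·Z^1.
  monomial 2·x^0·y^0 ↦ 2·X^0·Y^0·Z^3.
Collecting: F(X, Y, Z) = X**3 - X**2*Y + X**2*Z + X*Y**2 + 2*X*Y*Z + 3*X*Z**2 + Y**3 + Y**2*Z + 2*Z**3.


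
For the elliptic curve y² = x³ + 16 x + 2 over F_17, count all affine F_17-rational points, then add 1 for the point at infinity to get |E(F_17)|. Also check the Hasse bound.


Affine points = {(0, 6), (0, 11), (1, 6), (1, 11), (2, 5), (2, 12), (3, 3), (3, 14), (6, 5), (6, 12), (7, 7), (7, 10), (8, 8), (8, 9), (9, 5), (9, 12), (11, 8), (11, 9), (12, 1), (12, 16), (15, 8), (15, 9), (16, 6), (16, 11)}; affine count = 24; |E(F_17)| = 25.

Discriminant check: Δ ∝ 4a³ + 27b² = 4·16³ + 27·2² = 4·4096 + 27·4 ≡ 2 (mod 17). Nonzero ⇒ E is nonsingular.
For each x ∈ F_17, compute rhs = x³ + 16·x + 2 mod 17, then count y ∈ F_17 with y² ≡ rhs.
  x = 0: rhs = 2, matching y values: 6, 11 (2 points).
  x = 1: rhs = 2, matching y values: 6, 11 (2 points).
  x = 2: rhs = 8, matching y values: 5, 12 (2 points).
  x = 3: rhs = 9, matching y values: 3, 14 (2 points).
  x = 4: rhs = 11, matching y values: none (0 points).
  x = 5: rhs = 3, matching y values: none (0 points).
  x = 6: rhs = 8, matching y values: 5, 12 (2 points).
  x = 7: rhs = 15, matching y values: 7, 10 (2 points).
  x = 8: rhs = 13, matching y values: 8, 9 (2 points).
  x = 9: rhs = 8, matching y values: 5, 12 (2 points).
  x = 10: rhs = 6, matching y values: none (0 points).
  x = 11: rhs = 13, matching y values: 8, 9 (2 points).
  x = 12: rhs = 1, matching y values: 1, 16 (2 points).
  x = 13: rhs = 10, matching y values: none (0 points).
  x = 14: rhs = 12, matching y values: none (0 points).
  x = 15: rhs = 13, matching y values: 8, 9 (2 points).
  x = 16: rhs = 2, matching y values: 6, 11 (2 points).
Total affine count: 24.
Full point count |E(F_17)| = 24 + 1 = 25.
Hasse bound: |25 − (17+1)| = |7| = 7 ≤ 2√17 ≈ 8.2462 ✓.


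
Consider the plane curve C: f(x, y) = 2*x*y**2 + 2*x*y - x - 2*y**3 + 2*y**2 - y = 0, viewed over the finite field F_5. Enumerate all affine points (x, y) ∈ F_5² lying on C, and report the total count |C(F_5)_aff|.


Affine F_5-points: {(0, 0), (0, 2), (0, 4), (2, 1), (3, 3)}; count = 5.

For each of the 25 pairs (x, y) ∈ F_5², evaluate f(x, y) mod 5. Record the zeros.
  x = 0: [0↦0, 1↦4, 2↦0, 3↦1, 4↦0]  zeros at y ∈ {0, 2, 4}
  x = 1: [0↦4, 1↦2, 2↦1, 3↦4, 4↦4]  zeros at y ∈ ∅
  x = 2: [0↦3, 1↦0, 2↦2, 3↦2, 4↦3]  zeros at y ∈ {1}
  x = 3: [0↦2, 1↦3, 2↦3, 3↦0, 4↦2]  zeros at y ∈ {3}
  x = 4: [0↦1, 1↦1, 2↦4, 3↦3, 4↦1]  zeros at y ∈ ∅
Collecting zeros: affine points = {(0, 0), (0, 2), (0, 4), (2, 1), (3, 3)}.
Total count |C(F_5)_aff| = 5.


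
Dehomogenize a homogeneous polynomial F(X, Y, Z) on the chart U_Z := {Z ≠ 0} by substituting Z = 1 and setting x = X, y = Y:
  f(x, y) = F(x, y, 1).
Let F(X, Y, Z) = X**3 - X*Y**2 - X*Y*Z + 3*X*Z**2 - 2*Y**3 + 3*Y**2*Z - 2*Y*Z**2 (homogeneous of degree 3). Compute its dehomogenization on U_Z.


f(x, y) = x**3 - x*y**2 - x*y + 3*x - 2*y**3 + 3*y**2 - 2*y

On U_Z we set Z = 1. Each monomial c·X^i·Y^j·Z^k in F becomes c·x^i·y^j·1^k = c·x^i·y^j.
Substituting Z = 1: F(X, Y, 1) = x**3 - x*y**2 - x*y + 3*x - 2*y**3 + 3*y**2 - 2*y.
Note: deg(f) ≤ deg(F) = 3; strict inequality happens when F is divisible by Z (lost terms).


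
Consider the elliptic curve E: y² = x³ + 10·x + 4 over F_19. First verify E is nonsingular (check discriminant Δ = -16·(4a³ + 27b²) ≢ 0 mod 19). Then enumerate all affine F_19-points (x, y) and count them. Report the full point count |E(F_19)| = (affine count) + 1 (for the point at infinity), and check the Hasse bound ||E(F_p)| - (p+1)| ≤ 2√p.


Affine points = {(0, 2), (0, 17), (3, 2), (3, 17), (8, 8), (8, 11), (9, 5), (9, 14), (11, 1), (11, 18), (12, 3), (12, 16), (14, 0), (16, 2), (16, 17)}; affine count = 15; |E(F_19)| = 16.

Discriminant check: Δ ∝ 4a³ + 27b² = 4·10³ + 27·4² = 4·1000 + 27·16 ≡ 5 (mod 19). Nonzero ⇒ E is nonsingular.
For each x ∈ F_19, compute rhs = x³ + 10·x + 4 mod 19, then count y ∈ F_19 with y² ≡ rhs.
  x = 0: rhs = 4, matching y values: 2, 17 (2 points).
  x = 1: rhs = 15, matching y values: none (0 points).
  x = 2: rhs = 13, matching y values: none (0 points).
  x = 3: rhs = 4, matching y values: 2, 17 (2 points).
  x = 4: rhs = 13, matching y values: none (0 points).
  x = 5: rhs = 8, matching y values: none (0 points).
  x = 6: rhs = 14, matching y values: none (0 points).
  x = 7: rhs = 18, matching y values: none (0 points).
  x = 8: rhs = 7, matching y values: 8, 11 (2 points).
  x = 9: rhs = 6, matching y values: 5, 14 (2 points).
  x = 10: rhs = 2, matching y values: none (0 points).
  x = 11: rhs = 1, matching y values: 1, 18 (2 points).
  x = 12: rhs = 9, matching y values: 3, 16 (2 points).
  x = 13: rhs = 13, matching y values: none (0 points).
  x = 14: rhs = 0, matching y values: 0 (1 points).
  x = 15: rhs = 14, matching y values: none (0 points).
  x = 16: rhs = 4, matching y values: 2, 17 (2 points).
  x = 17: rhs = 14, matching y values: none (0 points).
  x = 18: rhs = 12, matching y values: none (0 points).
Total affine count: 15.
Full point count |E(F_19)| = 15 + 1 = 16.
Hasse bound: |16 − (19+1)| = |-4| = 4 ≤ 2√19 ≈ 8.7178 ✓.


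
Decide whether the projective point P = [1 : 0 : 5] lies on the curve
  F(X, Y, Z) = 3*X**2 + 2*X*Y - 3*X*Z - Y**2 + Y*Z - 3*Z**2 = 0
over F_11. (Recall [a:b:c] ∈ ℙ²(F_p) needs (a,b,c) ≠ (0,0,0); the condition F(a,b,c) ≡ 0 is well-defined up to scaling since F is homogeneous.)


F(1,0,5) ≡ 1 (mod 11); P is NOT on the curve.

Evaluate F(1, 0, 5) term-by-term (mod 11).
  3*X**2 ↦ 3·1·1·1 = 3
  2*X*Y ↦ 2·1·0·1 = 0
  -3*X*Z ↦ -3·1·1·5 = -15
  -Y**2 ↦ -1·1·0·1 = 0
  Y*Z ↦ 1·1·0·5 = 0
  -3*Z**2 ↦ -3·1·1·25 = -75
Sum: F(1, 0, 5) = (3) + (0) + (-15) + (0) + (0) + (-75) = -87.
Reducing mod 11: -87 ≡ 1 (mod 11).
Since F(a, b, c) ≡ 1 ≠ 0 (mod 11), P does NOT lie on the curve.


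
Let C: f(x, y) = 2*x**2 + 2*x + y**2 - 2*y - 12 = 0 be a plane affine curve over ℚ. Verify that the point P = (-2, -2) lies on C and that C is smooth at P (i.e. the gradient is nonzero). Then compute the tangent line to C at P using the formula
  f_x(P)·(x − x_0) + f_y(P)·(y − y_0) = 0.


Tangent line at P: -6*x - 6*y - 24 = 0.

Step 1: f(-2, -2) = 0, so P lies on C.
Step 2: partial derivatives
  f_x(x, y) = 4*x + 2, f_y(x, y) = 2*y - 2.
  f_x(P) = -6, f_y(P) = -6 (gradient nonzero, so P is smooth).
Step 3: tangent line at P: -6·(x − -2) + -6·(y − -2) = 0.
Expanding: -6*x - 6*y - 24 = 0.


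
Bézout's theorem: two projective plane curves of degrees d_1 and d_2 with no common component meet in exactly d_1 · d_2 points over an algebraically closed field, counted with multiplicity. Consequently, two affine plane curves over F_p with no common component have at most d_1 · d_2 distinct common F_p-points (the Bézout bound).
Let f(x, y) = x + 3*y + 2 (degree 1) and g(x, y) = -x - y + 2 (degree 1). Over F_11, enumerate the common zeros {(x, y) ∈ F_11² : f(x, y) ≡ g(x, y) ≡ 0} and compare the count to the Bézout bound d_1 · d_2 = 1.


Common zeros: {(4, 9)}; count = 1; Bézout bound = 1.

deg(f) = 1, deg(g) = 1, so Bézout bound = 1.
Scan x ∈ F_11. For each x, list the y ∈ F_11 with f(x, y) ≡ 0 and those with g(x, y) ≡ 0 (mod 11); the common zeros in that column are the intersection.
  x = 0: f ≡ 0 at y ∈ {3}; g ≡ 0 at y ∈ {2}; common: ∅.
  x = 1: f ≡ 0 at y ∈ {10}; g ≡ 0 at y ∈ {1}; common: ∅.
  x = 2: f ≡ 0 at y ∈ {6}; g ≡ 0 at y ∈ {0}; common: ∅.
  x = 3: f ≡ 0 at y ∈ {2}; g ≡ 0 at y ∈ {10}; common: ∅.
  x = 4: f ≡ 0 at y ∈ {9}; g ≡ 0 at y ∈ {9}; common: {9}.
  x = 5: f ≡ 0 at y ∈ {5}; g ≡ 0 at y ∈ {8}; common: ∅.
  x = 6: f ≡ 0 at y ∈ {1}; g ≡ 0 at y ∈ {7}; common: ∅.
  x = 7: f ≡ 0 at y ∈ {8}; g ≡ 0 at y ∈ {6}; common: ∅.
  x = 8: f ≡ 0 at y ∈ {4}; g ≡ 0 at y ∈ {5}; common: ∅.
  x = 9: f ≡ 0 at y ∈ {0}; g ≡ 0 at y ∈ {4}; common: ∅.
  x = 10: f ≡ 0 at y ∈ {7}; g ≡ 0 at y ∈ {3}; common: ∅.
Collecting: common zeros = {(4, 9)}, so the count is 1.
Comparison with the Bézout bound: 1 ≤ 1 = deg(f)·deg(g), as expected for curves with no common component (the bound is attained).


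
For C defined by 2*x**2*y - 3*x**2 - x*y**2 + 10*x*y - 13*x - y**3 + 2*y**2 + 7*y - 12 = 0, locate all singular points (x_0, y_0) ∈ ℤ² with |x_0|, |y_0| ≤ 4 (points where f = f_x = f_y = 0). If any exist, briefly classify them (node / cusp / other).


Singular points: {(-2, 1)}; classification: node.

Compute partial derivatives:
  f_x = 4*x*y - 6*x - y**2 + 10*y - 13.
  f_y = 2*x**2 - 2*x*y + 10*x - 3*y**2 + 4*y + 7.
Scan x_0 ∈ {−4, ..., 4}. For each x_0, f_y(x_0, y) is a polynomial in y; find its integer roots y ∈ {−4, ..., 4}, then test f_x and f at those candidates.
  x = -4: f_y(-4, y) = -3*y**2 + 12*y - 1; no integer root y with |y| ≤ 4.
  x = -3: f_y(-3, y) = -3*y**2 + 10*y - 5; no integer root y with |y| ≤ 4.
  x = -2: f_y(-2, y) = -3*y**2 + 8*y - 5; vanishes at y ∈ {1}. (-2, 1): f_x = 0, f = 0 — SINGULAR.
  x = -1: f_y(-1, y) = -3*y**2 + 6*y - 1; no integer root y with |y| ≤ 4.
  x = 0: f_y(0, y) = -3*y**2 + 4*y + 7; vanishes at y ∈ {-1}. (0, -1): f_x = -24 ≠ 0.
  x = 1: f_y(1, y) = -3*y**2 + 2*y + 19; no integer root y with |y| ≤ 4.
  x = 2: f_y(2, y) = 35 - 3*y**2; no integer root y with |y| ≤ 4.
  x = 3: f_y(3, y) = -3*y**2 - 2*y + 55; no integer root y with |y| ≤ 4.
  x = 4: f_y(4, y) = -3*y**2 - 4*y + 79; no integer root y with |y| ≤ 4.
Only singular point on the grid: (-2, 1).
Classify: substitute x = -2 + u, y = 1 + v and expand: f = 2*u**2*v - u**2 - u*v**2 - v**3 + v**2.
No constant or linear terms (consistent with a singular point). Quadratic part: -u**2 + v**2. Cubic part: 2*u**2*v - u*v**2 - v**3.
The quadratic part v**2 - u**2 = (v − u)(v + u) splits into two distinct linear factors, so there are two distinct tangent lines y − 1 = ±(x − -2) — this is a node (ordinary double point).
Classification: node.


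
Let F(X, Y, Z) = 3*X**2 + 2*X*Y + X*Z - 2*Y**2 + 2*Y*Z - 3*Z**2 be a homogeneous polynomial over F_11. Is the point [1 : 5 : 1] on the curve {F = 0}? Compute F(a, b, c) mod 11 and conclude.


F(1,5,1) ≡ 4 (mod 11); P is NOT on the curve.

Evaluate F(1, 5, 1) term-by-term (mod 11).
  3*X**2 ↦ 3·1·1·1 = 3
  2*X*Y ↦ 2·1·5·1 = 10
  X*Z ↦ 1·1·1·1 = 1
  -2*Y**2 ↦ -2·1·25·1 = -50
  2*Y*Z ↦ 2·1·5·1 = 10
  -3*Z**2 ↦ -3·1·1·1 = -3
Sum: F(1, 5, 1) = (3) + (10) + (1) + (-50) + (10) + (-3) = -29.
Reducing mod 11: -29 ≡ 4 (mod 11).
Since F(a, b, c) ≡ 4 ≠ 0 (mod 11), P does NOT lie on the curve.


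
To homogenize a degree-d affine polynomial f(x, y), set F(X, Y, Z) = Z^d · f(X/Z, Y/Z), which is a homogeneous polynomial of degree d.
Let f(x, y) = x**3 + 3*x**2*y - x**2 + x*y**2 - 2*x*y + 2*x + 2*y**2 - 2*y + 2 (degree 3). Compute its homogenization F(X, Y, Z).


F(X, Y, Z) = X**3 + 3*X**2*Y - X**2*Z + X*Y**2 - 2*X*Y*Z + 2*X*Z**2 + 2*Y**2*Z - 2*Y*Z**2 + 2*Z**3

deg(f) = 3.
Substitute x = X/Z, y = Y/Z into f, then multiply by Z^3.
  monomial 1·x^3·y^0 ↦ 1·X^3·Y^0·Z^0.
  monomial 3·x^2·y^1 ↦ 3·X^2·Y^1·Z^0.
  monomial -1·x^2·y^0 ↦ -1·X^2·Y^0·Z^1.
  monomial 1·x^1·y^2 ↦ 1·X^1·Y^2·Z^0.
  monomial -2·x^1·y^1 ↦ -2·X^1·Y^1·Z^1.
  monomial 2·x^1·y^0 ↦ 2·X^1·Y^0·Z^2.
  monomial 2·x^0·y^2 ↦ 2·X^0·Y^2·Z^1.
  monomial -2·x^0·y^1 ↦ -2·X^0·Y^1·Z^2.
  monomial 2·x^0·y^0 ↦ 2·X^0·Y^0·Z^3.
Collecting: F(X, Y, Z) = X**3 + 3*X**2*Y - X**2*Z + X*Y**2 - 2*X*Y*Z + 2*X*Z**2 + 2*Y**2*Z - 2*Y*Z**2 + 2*Z**3.


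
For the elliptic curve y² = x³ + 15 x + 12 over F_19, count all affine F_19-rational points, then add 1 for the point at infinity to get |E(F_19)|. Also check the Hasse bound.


Affine points = {(1, 3), (1, 16), (7, 2), (7, 17), (8, 6), (8, 13), (11, 8), (11, 11), (12, 1), (12, 18), (16, 4), (16, 15)}; affine count = 12; |E(F_19)| = 13.

Discriminant check: Δ ∝ 4a³ + 27b² = 4·15³ + 27·12² = 4·3375 + 27·144 ≡ 3 (mod 19). Nonzero ⇒ E is nonsingular.
For each x ∈ F_19, compute rhs = x³ + 15·x + 12 mod 19, then count y ∈ F_19 with y² ≡ rhs.
  x = 0: rhs = 12, matching y values: none (0 points).
  x = 1: rhs = 9, matching y values: 3, 16 (2 points).
  x = 2: rhs = 12, matching y values: none (0 points).
  x = 3: rhs = 8, matching y values: none (0 points).
  x = 4: rhs = 3, matching y values: none (0 points).
  x = 5: rhs = 3, matching y values: none (0 points).
  x = 6: rhs = 14, matching y values: none (0 points).
  x = 7: rhs = 4, matching y values: 2, 17 (2 points).
  x = 8: rhs = 17, matching y values: 6, 13 (2 points).
  x = 9: rhs = 2, matching y values: none (0 points).
  x = 10: rhs = 3, matching y values: none (0 points).
  x = 11: rhs = 7, matching y values: 8, 11 (2 points).
  x = 12: rhs = 1, matching y values: 1, 18 (2 points).
  x = 13: rhs = 10, matching y values: none (0 points).
  x = 14: rhs = 2, matching y values: none (0 points).
  x = 15: rhs = 2, matching y values: none (0 points).
  x = 16: rhs = 16, matching y values: 4, 15 (2 points).
  x = 17: rhs = 12, matching y values: none (0 points).
  x = 18: rhs = 15, matching y values: none (0 points).
Total affine count: 12.
Full point count |E(F_19)| = 12 + 1 = 13.
Hasse bound: |13 − (19+1)| = |-7| = 7 ≤ 2√19 ≈ 8.7178 ✓.
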